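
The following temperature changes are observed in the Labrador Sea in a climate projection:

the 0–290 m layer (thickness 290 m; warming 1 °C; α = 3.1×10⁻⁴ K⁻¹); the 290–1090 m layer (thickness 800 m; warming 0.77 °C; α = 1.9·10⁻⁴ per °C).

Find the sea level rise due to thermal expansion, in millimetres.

290 × 3.1×10⁻⁴ × 1 = 0.08990 m
0.77 × 800 × 1.9×10⁻⁴ = 0.11704 m
Δh = 0.08990 + 0.11704 = 0.20694 m

207 mm of thermosteric rise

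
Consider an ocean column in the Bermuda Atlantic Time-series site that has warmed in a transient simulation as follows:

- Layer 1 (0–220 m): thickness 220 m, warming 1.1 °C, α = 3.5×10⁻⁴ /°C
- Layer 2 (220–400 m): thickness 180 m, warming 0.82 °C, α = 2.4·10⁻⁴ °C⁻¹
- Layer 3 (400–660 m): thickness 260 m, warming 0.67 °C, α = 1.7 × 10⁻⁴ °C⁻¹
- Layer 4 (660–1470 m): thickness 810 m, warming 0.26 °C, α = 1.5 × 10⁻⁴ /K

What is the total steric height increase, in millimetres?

Δh = 181 mm

0–220 m: 3.5×10⁻⁴ × 1.1 × 220 = 0.08470 m
0.82 × 180 × 2.4×10⁻⁴ = 0.035424 m
400–660 m: 260 × 0.67 × 1.7×10⁻⁴ = 0.029614 m
660–1470 m: 810 × 1.5×10⁻⁴ × 0.26 = 0.03159 m
Δh = 0.08470 + 0.035424 + 0.029614 + 0.03159 = 0.181328 m ≈ 181 mm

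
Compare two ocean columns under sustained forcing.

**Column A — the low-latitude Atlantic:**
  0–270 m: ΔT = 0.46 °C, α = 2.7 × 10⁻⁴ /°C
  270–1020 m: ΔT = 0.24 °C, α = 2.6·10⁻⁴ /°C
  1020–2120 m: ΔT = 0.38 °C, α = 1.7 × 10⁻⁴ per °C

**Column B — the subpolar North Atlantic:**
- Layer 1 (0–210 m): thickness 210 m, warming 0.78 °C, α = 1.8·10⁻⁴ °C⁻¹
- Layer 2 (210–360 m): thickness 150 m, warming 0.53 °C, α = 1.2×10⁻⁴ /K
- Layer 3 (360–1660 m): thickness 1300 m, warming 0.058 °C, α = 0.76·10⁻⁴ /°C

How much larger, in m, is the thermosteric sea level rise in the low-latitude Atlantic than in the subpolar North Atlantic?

A Layer 1: 2.7×10⁻⁴ × 0.46 × 270 = 0.033534 m
A Layer 2: 750 × 2.6×10⁻⁴ × 0.24 = 0.04680 m
A 1100 × 0.38 × 1.7×10⁻⁴ = 0.07106 m
A total: 0.151394 m
B 0–210 m: 210 × 0.78 × 1.8×10⁻⁴ = 0.029484 m
B 0.53 × 150 × 1.2×10⁻⁴ = 0.00954 m
B 360–1660 m: 0.76×10⁻⁴ × 0.058 × 1300 = 0.0057304 m
B total: 0.0447544 m
Difference: 0.151394 − 0.0447544 = 0.1066396 m

0.107 m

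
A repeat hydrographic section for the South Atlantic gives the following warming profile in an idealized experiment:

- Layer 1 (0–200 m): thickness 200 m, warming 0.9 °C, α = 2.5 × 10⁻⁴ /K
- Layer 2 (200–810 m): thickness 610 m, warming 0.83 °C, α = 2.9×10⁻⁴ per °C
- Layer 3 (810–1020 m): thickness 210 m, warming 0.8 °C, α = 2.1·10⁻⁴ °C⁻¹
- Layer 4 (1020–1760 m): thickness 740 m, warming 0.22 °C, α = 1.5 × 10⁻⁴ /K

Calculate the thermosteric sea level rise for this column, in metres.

about 0.252 m

Layer 1: 200 × 2.5×10⁻⁴ × 0.9 = 0.04500 m
Layer 2: 2.9×10⁻⁴ × 0.83 × 610 = 0.146827 m
Layer 3: 2.1×10⁻⁴ × 0.8 × 210 = 0.03528 m
1020–1760 m: 1.5×10⁻⁴ × 0.22 × 740 = 0.02442 m
Δh = 0.04500 + 0.146827 + 0.03528 + 0.02442 = 0.251527 m ≈ 0.252 m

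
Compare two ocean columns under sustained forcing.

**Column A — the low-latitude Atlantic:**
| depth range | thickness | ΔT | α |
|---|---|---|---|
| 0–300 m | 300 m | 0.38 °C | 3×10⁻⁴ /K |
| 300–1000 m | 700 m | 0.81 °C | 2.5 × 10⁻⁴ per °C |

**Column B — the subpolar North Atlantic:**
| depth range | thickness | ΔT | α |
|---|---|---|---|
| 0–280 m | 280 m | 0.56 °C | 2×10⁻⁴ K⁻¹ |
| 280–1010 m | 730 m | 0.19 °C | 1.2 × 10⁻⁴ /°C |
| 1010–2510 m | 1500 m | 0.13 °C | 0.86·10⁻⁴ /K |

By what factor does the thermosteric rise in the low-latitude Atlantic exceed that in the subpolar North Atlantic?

A 0–300 m: 0.38 × 300 × 3×10⁻⁴ = 0.03420 m
A 2.5×10⁻⁴ × 700 × 0.81 = 0.14175 m
A total: 0.17595 m
B 0–280 m: 2×10⁻⁴ × 280 × 0.56 = 0.03136 m
B 280–1010 m: 1.2×10⁻⁴ × 0.19 × 730 = 0.016644 m
B 1500 × 0.86×10⁻⁴ × 0.13 = 0.01677 m
B total: 0.064774 m
Ratio: 0.17595 / 0.064774 ≈ 2.716

a factor of 2.7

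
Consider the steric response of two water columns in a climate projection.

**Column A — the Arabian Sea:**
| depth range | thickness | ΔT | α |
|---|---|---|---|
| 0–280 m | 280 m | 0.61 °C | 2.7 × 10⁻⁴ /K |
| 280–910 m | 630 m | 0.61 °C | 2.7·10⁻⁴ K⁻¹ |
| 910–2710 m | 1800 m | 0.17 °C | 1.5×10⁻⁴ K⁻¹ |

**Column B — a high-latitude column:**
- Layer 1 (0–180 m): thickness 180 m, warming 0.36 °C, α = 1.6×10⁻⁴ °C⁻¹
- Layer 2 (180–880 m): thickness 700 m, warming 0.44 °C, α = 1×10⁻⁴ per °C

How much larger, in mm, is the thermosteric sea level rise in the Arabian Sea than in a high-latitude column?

150 mm larger

A 0–280 m: 0.61 × 2.7×10⁻⁴ × 280 = 0.046116 m
A Layer 2: 630 × 2.7×10⁻⁴ × 0.61 = 0.103761 m
A 0.17 × 1.5×10⁻⁴ × 1800 = 0.04590 m
A total: 0.195777 m
B 0–180 m: 0.36 × 180 × 1.6×10⁻⁴ = 0.010368 m
B 180–880 m: 1×10⁻⁴ × 700 × 0.44 = 0.03080 m
B total: 0.041168 m
Difference: 0.195777 − 0.041168 = 0.154609 m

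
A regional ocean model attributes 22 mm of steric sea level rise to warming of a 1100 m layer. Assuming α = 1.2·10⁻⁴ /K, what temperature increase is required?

ΔT ≈ 0.167 °C

ΔT = Δh/(αH) = 0.022 / (1.2×10⁻⁴ × 1100) ≈ 0.1667 °C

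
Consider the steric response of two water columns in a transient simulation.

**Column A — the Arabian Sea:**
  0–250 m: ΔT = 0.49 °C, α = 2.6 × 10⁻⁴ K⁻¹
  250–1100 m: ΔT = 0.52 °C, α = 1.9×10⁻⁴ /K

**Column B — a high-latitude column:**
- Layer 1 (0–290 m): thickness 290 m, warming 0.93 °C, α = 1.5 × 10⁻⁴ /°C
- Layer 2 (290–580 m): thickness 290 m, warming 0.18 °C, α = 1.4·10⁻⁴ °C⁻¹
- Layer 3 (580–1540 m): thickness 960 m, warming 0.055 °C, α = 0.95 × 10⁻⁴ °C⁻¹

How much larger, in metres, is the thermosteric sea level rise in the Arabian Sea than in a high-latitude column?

0.0631 m larger

A 0–250 m: 2.6×10⁻⁴ × 0.49 × 250 = 0.03185 m
A 1.9×10⁻⁴ × 0.52 × 850 = 0.08398 m
A total: 0.11583 m
B Layer 1: 1.5×10⁻⁴ × 0.93 × 290 = 0.040455 m
B Layer 2: 290 × 1.4×10⁻⁴ × 0.18 = 0.007308 m
B 580–1540 m: 0.95×10⁻⁴ × 960 × 0.055 = 0.005016 m
B total: 0.052779 m
Difference: 0.11583 − 0.052779 = 0.063051 m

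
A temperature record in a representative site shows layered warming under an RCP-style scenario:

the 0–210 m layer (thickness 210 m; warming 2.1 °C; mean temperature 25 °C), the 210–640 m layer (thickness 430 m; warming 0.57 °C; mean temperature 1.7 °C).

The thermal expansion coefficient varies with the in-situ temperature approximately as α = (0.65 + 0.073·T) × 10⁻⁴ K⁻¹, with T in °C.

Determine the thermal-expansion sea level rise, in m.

Δh = 0.13 m

Layer 1: α = (0.65 + 0.073×25)×10⁻⁴ = 2.475×10⁻⁴ K⁻¹
Layer 2: α = (0.65 + 0.073×1.7)×10⁻⁴ = 0.7741×10⁻⁴ K⁻¹
0–210 m: 2.1 × 210 × 2.475×10⁻⁴ = 0.1091475 m
210–640 m: 0.7741×10⁻⁴ × 0.57 × 430 = 0.018973191 m
Δh = 0.1091475 + 0.018973191 = 0.128120691 m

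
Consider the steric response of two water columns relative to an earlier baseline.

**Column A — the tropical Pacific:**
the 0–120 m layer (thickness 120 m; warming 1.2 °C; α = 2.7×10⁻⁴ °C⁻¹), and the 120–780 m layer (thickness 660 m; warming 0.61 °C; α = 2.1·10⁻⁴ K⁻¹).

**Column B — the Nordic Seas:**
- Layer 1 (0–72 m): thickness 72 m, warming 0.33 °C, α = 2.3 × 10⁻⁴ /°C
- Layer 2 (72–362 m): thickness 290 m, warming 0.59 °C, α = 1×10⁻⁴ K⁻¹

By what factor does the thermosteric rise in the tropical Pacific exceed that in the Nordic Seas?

A 120 × 2.7×10⁻⁴ × 1.2 = 0.03888 m
A Layer 2: 2.1×10⁻⁴ × 0.61 × 660 = 0.084546 m
A total: 0.123426 m
B 2.3×10⁻⁴ × 0.33 × 72 = 0.0054648 m
B Layer 2: 0.59 × 1×10⁻⁴ × 290 = 0.01711 m
B total: 0.0225748 m
Ratio: 0.123426 / 0.0225748 ≈ 5.467

5.5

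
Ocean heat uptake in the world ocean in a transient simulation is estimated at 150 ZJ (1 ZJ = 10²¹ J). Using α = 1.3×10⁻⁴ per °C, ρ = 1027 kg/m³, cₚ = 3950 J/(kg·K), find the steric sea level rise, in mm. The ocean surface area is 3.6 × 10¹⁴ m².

Per unit area: Q = 150×10²¹ / (3.6×10¹⁴) ≈ 4.167×10⁸ J/m²
Δh = αQ/(ρcₚ) = 1.3×10⁻⁴ × 4.167×10⁸ / (1027 × 3950) ≈ 0.013354 m

13 mm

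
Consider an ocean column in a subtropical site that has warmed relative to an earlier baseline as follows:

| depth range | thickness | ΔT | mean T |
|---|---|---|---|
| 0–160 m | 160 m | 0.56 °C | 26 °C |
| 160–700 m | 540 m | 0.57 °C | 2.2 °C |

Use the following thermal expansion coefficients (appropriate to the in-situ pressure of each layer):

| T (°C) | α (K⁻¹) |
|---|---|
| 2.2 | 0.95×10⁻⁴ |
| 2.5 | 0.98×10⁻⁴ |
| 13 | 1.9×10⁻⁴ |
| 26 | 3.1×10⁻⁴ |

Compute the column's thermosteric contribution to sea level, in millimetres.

57.0 mm

Layer 1 at 26 °C → α = 3.1×10⁻⁴ K⁻¹
Layer 2 at 2.2 °C → α = 0.95×10⁻⁴ K⁻¹
3.1×10⁻⁴ × 160 × 0.56 = 0.027776 m
540 × 0.95×10⁻⁴ × 0.57 = 0.029241 m
Δh = 0.027776 + 0.029241 = 0.057017 m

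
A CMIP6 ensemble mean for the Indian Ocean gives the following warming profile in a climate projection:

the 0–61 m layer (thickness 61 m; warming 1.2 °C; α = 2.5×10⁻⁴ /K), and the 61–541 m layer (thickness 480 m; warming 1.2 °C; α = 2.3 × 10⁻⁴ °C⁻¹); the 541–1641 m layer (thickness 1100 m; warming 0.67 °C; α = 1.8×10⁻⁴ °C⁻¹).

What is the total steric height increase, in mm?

283 mm

1.2 × 2.5×10⁻⁴ × 61 = 0.01830 m
1.2 × 480 × 2.3×10⁻⁴ = 0.13248 m
541–1641 m: 1100 × 1.8×10⁻⁴ × 0.67 = 0.13266 m
Δh = 0.01830 + 0.13248 + 0.13266 = 0.28344 m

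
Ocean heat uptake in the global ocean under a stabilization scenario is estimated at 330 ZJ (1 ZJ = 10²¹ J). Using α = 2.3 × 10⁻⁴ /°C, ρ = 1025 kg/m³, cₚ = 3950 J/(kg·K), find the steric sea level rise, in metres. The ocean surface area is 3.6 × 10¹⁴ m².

Per unit area: Q = 330×10²¹ / (3.6×10¹⁴) ≈ 9.167×10⁸ J/m²
Δh = αQ/(ρcₚ) = 2.3×10⁻⁴ × 9.167×10⁸ / (1025 × 3950) ≈ 0.052076 m

Δh = 0.0521 m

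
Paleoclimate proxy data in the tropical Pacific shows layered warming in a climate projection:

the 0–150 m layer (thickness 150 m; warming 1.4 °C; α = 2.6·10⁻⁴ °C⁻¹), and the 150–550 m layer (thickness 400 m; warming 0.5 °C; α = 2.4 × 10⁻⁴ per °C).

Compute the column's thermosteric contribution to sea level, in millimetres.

103 mm

150 × 2.6×10⁻⁴ × 1.4 = 0.05460 m
150–550 m: 2.4×10⁻⁴ × 400 × 0.5 = 0.04800 m
Δh = 0.05460 + 0.04800 = 0.10260 m ≈ 103 mm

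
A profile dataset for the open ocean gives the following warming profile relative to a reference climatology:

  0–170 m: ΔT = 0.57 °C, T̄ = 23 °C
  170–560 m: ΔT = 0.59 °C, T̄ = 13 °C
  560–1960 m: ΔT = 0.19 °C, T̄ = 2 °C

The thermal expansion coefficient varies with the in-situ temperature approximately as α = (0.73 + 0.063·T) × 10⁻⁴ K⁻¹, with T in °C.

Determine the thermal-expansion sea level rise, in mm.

Δh = 80 mm

Layer 1: α = (0.73 + 0.063×23)×10⁻⁴ = 2.179×10⁻⁴ K⁻¹
Layer 2: α = (0.73 + 0.063×13)×10⁻⁴ = 1.549×10⁻⁴ K⁻¹
Layer 3: α = (0.73 + 0.063×2)×10⁻⁴ = 0.856×10⁻⁴ K⁻¹
0–170 m: 170 × 0.57 × 2.179×10⁻⁴ = 0.02111451 m
Layer 2: 1.549×10⁻⁴ × 390 × 0.59 = 0.03564249 m
0.19 × 0.856×10⁻⁴ × 1400 = 0.0227696 m
Δh = 0.02111451 + 0.03564249 + 0.0227696 = 0.0795266 m ≈ 80 mm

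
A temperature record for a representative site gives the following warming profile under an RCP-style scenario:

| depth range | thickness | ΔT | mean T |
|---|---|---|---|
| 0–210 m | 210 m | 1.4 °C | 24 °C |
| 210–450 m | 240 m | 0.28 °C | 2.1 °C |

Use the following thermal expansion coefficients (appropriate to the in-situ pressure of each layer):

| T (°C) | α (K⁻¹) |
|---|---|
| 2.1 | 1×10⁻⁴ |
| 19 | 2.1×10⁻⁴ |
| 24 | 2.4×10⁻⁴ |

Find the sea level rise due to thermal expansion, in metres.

Δh = 0.077 m

Layer 1 at 24 °C → α = 2.4×10⁻⁴ K⁻¹
Layer 2 at 2.1 °C → α = 1×10⁻⁴ K⁻¹
210 × 1.4 × 2.4×10⁻⁴ = 0.07056 m
1×10⁻⁴ × 240 × 0.28 = 0.00672 m
Δh = 0.07056 + 0.00672 = 0.07728 m ≈ 0.077 m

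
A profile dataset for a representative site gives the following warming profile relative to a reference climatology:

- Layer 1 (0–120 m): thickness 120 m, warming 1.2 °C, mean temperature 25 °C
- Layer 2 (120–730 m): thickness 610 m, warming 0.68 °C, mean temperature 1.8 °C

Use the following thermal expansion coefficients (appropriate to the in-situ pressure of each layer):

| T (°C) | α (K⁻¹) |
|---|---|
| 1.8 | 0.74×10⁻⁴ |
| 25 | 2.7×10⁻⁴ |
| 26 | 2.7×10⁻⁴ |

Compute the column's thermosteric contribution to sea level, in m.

Δh ≈ 0.0696 m

Layer 1 at 25 °C → α = 2.7×10⁻⁴ K⁻¹
Layer 2 at 1.8 °C → α = 0.74×10⁻⁴ K⁻¹
1.2 × 2.7×10⁻⁴ × 120 = 0.03888 m
120–730 m: 610 × 0.68 × 0.74×10⁻⁴ = 0.0306952 m
Δh = 0.03888 + 0.0306952 = 0.0695752 m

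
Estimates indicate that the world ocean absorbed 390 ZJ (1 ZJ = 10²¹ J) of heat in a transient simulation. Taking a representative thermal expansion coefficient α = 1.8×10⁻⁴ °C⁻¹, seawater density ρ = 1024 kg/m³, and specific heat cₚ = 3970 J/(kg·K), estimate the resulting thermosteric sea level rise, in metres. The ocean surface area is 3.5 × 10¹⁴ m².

Δh = 0.0493 m

Per unit area: Q = 390×10²¹ / (3.5×10¹⁴) ≈ 1.114×10⁹ J/m²
Δh = αQ/(ρcₚ) = 1.8×10⁻⁴ × 1.114×10⁹ / (1024 × 3970) ≈ 0.049325 m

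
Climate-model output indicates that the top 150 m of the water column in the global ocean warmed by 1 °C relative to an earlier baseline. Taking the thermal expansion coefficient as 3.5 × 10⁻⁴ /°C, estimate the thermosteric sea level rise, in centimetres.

Δh = 5.3 cm

Δh = αΔT·H = 3.5×10⁻⁴ × 1 × 150 = 0.05250 m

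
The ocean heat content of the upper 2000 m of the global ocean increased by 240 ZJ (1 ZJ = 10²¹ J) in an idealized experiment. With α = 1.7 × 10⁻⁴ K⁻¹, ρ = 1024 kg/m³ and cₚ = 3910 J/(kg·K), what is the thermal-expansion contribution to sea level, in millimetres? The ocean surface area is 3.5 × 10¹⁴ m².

29.1 mm

Per unit area: Q = 240×10²¹ / (3.5×10¹⁴) ≈ 6.857×10⁸ J/m²
Δh = αQ/(ρcₚ) = 1.7×10⁻⁴ × 6.857×10⁸ / (1024 × 3910) ≈ 0.029114 m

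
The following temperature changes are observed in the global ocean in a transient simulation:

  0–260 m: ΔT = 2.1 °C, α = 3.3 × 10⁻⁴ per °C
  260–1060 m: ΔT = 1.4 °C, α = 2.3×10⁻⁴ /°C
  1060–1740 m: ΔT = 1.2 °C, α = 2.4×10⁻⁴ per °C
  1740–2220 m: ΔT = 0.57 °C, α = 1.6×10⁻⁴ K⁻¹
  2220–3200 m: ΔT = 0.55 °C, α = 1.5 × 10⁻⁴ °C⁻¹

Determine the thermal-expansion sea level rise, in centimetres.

0–260 m: 260 × 3.3×10⁻⁴ × 2.1 = 0.18018 m
800 × 2.3×10⁻⁴ × 1.4 = 0.25760 m
Layer 3: 1.2 × 2.4×10⁻⁴ × 680 = 0.19584 m
1740–2220 m: 0.57 × 480 × 1.6×10⁻⁴ = 0.043776 m
1.5×10⁻⁴ × 980 × 0.55 = 0.08085 m
Δh = 0.18018 + 0.25760 + 0.19584 + 0.043776 + 0.08085 = 0.758246 m

about 75.8 cm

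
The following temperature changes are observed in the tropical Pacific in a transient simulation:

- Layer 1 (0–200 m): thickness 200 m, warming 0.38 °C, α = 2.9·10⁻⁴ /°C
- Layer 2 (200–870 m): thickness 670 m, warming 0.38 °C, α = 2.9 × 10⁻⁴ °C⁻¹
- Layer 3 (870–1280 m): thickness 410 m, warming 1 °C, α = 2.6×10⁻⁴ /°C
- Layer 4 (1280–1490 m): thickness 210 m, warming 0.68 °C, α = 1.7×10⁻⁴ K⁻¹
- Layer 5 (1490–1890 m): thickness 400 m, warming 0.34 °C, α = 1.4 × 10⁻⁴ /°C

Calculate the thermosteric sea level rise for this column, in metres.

about 0.25 m

0.38 × 2.9×10⁻⁴ × 200 = 0.02204 m
2.9×10⁻⁴ × 0.38 × 670 = 0.073834 m
Layer 3: 2.6×10⁻⁴ × 410 × 1 = 0.10660 m
Layer 4: 1.7×10⁻⁴ × 0.68 × 210 = 0.024276 m
Layer 5: 1.4×10⁻⁴ × 400 × 0.34 = 0.01904 m
Δh = 0.02204 + 0.073834 + 0.10660 + 0.024276 + 0.01904 = 0.24579 m ≈ 0.25 m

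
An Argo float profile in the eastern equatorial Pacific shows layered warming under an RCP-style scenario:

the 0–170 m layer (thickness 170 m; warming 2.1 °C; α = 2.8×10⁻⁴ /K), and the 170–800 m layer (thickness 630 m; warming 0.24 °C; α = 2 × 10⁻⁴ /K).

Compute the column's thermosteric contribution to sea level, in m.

0–170 m: 2.8×10⁻⁴ × 170 × 2.1 = 0.09996 m
170–800 m: 630 × 2×10⁻⁴ × 0.24 = 0.03024 m
Δh = 0.09996 + 0.03024 = 0.13020 m ≈ 0.130 m

Δh ≈ 0.130 m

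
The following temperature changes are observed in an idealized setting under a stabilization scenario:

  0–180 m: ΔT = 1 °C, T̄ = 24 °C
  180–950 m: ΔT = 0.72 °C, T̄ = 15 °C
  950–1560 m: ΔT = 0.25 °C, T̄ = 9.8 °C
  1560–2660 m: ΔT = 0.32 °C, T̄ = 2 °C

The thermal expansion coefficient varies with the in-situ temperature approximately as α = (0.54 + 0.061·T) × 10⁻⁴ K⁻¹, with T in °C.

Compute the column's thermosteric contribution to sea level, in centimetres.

Δh = 15.7 cm

Layer 1: α = (0.54 + 0.061×24)×10⁻⁴ = 2.004×10⁻⁴ K⁻¹
Layer 2: α = (0.54 + 0.061×15)×10⁻⁴ = 1.455×10⁻⁴ K⁻¹
Layer 3: α = (0.54 + 0.061×9.8)×10⁻⁴ = 1.1378×10⁻⁴ K⁻¹
Layer 4: α = (0.54 + 0.061×2)×10⁻⁴ = 0.662×10⁻⁴ K⁻¹
1 × 180 × 2.004×10⁻⁴ = 0.036072 m
Layer 2: 770 × 0.72 × 1.455×10⁻⁴ = 0.0806652 m
0.25 × 610 × 1.1378×10⁻⁴ = 0.01735145 m
Layer 4: 0.662×10⁻⁴ × 1100 × 0.32 = 0.0233024 m
Δh = 0.036072 + 0.0806652 + 0.01735145 + 0.0233024 = 0.15739105 m ≈ 15.7 cm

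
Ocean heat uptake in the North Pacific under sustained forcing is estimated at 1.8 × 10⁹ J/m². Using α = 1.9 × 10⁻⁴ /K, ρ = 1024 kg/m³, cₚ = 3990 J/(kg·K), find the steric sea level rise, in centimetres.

Δh = αQ/(ρcₚ) = 1.9×10⁻⁴ × 1.8×10⁹ / (1024 × 3990) ≈ 0.083705 m

8.37 cm of thermosteric rise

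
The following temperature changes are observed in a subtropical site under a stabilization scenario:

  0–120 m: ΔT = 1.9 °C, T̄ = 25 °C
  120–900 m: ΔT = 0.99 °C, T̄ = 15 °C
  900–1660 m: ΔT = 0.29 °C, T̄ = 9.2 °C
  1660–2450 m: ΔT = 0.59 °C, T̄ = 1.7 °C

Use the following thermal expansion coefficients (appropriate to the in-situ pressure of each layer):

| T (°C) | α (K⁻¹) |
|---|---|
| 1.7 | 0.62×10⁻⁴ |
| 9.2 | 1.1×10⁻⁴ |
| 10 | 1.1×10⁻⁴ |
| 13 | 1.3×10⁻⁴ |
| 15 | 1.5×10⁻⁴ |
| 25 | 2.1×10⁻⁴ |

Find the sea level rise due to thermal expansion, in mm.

217 mm

Layer 1 at 25 °C → α = 2.1×10⁻⁴ K⁻¹
Layer 2 at 15 °C → α = 1.5×10⁻⁴ K⁻¹
Layer 3 at 9.2 °C → α = 1.1×10⁻⁴ K⁻¹
Layer 4 at 1.7 °C → α = 0.62×10⁻⁴ K⁻¹
Layer 1: 2.1×10⁻⁴ × 120 × 1.9 = 0.04788 m
780 × 1.5×10⁻⁴ × 0.99 = 0.11583 m
1.1×10⁻⁴ × 760 × 0.29 = 0.024244 m
Layer 4: 0.59 × 790 × 0.62×10⁻⁴ = 0.0288982 m
Δh = 0.04788 + 0.11583 + 0.024244 + 0.0288982 = 0.2168522 m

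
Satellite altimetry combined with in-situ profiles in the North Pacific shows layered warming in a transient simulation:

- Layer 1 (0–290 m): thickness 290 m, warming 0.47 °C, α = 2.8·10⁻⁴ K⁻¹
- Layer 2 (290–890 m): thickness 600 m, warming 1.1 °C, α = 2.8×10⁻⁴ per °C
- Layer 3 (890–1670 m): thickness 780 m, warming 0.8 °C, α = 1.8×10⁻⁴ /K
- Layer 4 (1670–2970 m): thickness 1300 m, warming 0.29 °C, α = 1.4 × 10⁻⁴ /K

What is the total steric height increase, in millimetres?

388 mm of thermosteric rise

2.8×10⁻⁴ × 0.47 × 290 = 0.038164 m
290–890 m: 1.1 × 600 × 2.8×10⁻⁴ = 0.18480 m
890–1670 m: 0.8 × 780 × 1.8×10⁻⁴ = 0.11232 m
Layer 4: 0.29 × 1300 × 1.4×10⁻⁴ = 0.05278 m
Δh = 0.038164 + 0.18480 + 0.11232 + 0.05278 = 0.388064 m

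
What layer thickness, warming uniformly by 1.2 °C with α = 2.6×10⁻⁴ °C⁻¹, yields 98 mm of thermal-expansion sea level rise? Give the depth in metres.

H ≈ 314 m

H = Δh/(αΔT) = 0.098 / (2.6×10⁻⁴ × 1.2) ≈ 314.1 m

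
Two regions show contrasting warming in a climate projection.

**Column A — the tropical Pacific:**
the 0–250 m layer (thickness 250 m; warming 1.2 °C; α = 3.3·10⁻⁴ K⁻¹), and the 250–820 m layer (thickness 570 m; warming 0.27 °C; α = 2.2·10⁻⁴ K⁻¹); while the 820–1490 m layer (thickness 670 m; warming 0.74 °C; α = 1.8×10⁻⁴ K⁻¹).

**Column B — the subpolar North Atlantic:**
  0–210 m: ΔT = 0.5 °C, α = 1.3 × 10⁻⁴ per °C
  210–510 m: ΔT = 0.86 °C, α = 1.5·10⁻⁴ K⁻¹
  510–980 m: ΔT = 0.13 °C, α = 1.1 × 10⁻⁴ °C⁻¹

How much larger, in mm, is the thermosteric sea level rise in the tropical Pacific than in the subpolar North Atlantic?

Δh_A − Δh_B ≈ 163 mm

A 0–250 m: 250 × 1.2 × 3.3×10⁻⁴ = 0.09900 m
A 250–820 m: 2.2×10⁻⁴ × 570 × 0.27 = 0.033858 m
A Layer 3: 670 × 0.74 × 1.8×10⁻⁴ = 0.089244 m
A total: 0.222102 m
B 0.5 × 1.3×10⁻⁴ × 210 = 0.01365 m
B 1.5×10⁻⁴ × 300 × 0.86 = 0.03870 m
B 470 × 0.13 × 1.1×10⁻⁴ = 0.006721 m
B total: 0.059071 m
Difference: 0.222102 − 0.059071 = 0.163031 m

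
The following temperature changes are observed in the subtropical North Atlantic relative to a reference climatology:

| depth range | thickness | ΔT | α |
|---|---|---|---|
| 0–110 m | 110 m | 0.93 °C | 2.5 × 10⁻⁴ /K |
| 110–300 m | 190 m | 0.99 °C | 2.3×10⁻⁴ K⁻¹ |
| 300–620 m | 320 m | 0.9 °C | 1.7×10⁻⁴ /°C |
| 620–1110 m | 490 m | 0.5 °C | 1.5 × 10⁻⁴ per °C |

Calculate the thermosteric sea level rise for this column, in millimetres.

Δh = 155 mm

0–110 m: 110 × 0.93 × 2.5×10⁻⁴ = 0.025575 m
110–300 m: 190 × 0.99 × 2.3×10⁻⁴ = 0.043263 m
Layer 3: 320 × 0.9 × 1.7×10⁻⁴ = 0.04896 m
620–1110 m: 490 × 0.5 × 1.5×10⁻⁴ = 0.03675 m
Δh = 0.025575 + 0.043263 + 0.04896 + 0.03675 = 0.154548 m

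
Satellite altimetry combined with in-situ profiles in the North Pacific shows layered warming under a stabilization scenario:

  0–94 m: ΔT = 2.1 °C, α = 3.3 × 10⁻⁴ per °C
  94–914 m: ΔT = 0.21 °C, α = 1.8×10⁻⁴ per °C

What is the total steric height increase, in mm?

2.1 × 94 × 3.3×10⁻⁴ = 0.065142 m
0.21 × 1.8×10⁻⁴ × 820 = 0.030996 m
Δh = 0.065142 + 0.030996 = 0.096138 m ≈ 96.1 mm

about 96.1 mm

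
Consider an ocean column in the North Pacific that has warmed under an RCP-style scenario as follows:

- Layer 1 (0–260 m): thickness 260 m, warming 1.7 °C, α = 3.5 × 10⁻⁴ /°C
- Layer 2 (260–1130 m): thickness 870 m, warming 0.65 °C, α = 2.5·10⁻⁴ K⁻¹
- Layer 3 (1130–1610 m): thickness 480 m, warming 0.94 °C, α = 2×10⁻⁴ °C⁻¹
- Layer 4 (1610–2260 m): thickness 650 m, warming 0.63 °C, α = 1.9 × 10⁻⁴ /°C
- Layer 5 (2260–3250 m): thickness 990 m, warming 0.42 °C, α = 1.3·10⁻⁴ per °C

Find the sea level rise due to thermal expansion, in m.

about 0.518 m

0–260 m: 3.5×10⁻⁴ × 1.7 × 260 = 0.15470 m
870 × 0.65 × 2.5×10⁻⁴ = 0.141375 m
Layer 3: 480 × 0.94 × 2×10⁻⁴ = 0.09024 m
1610–2260 m: 650 × 0.63 × 1.9×10⁻⁴ = 0.077805 m
2260–3250 m: 990 × 1.3×10⁻⁴ × 0.42 = 0.054054 m
Δh = 0.15470 + 0.141375 + 0.09024 + 0.077805 + 0.054054 = 0.518174 m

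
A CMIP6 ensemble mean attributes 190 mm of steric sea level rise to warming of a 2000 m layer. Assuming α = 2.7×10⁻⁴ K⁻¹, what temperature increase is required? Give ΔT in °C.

about 0.352 °C

ΔT = Δh/(αH) = 0.19 / (2.7×10⁻⁴ × 2000) ≈ 0.3519 °C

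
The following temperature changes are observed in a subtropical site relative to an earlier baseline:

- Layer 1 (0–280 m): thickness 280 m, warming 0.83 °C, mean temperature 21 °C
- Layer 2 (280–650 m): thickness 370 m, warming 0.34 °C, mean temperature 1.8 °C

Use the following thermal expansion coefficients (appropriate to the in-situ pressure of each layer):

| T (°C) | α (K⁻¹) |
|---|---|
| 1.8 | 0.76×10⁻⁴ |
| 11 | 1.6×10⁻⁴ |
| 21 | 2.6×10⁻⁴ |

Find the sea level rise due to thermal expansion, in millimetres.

Layer 1 at 21 °C → α = 2.6×10⁻⁴ K⁻¹
Layer 2 at 1.8 °C → α = 0.76×10⁻⁴ K⁻¹
Layer 1: 2.6×10⁻⁴ × 280 × 0.83 = 0.060424 m
0.34 × 370 × 0.76×10⁻⁴ = 0.0095608 m
Δh = 0.060424 + 0.0095608 = 0.0699848 m

about 70.0 mm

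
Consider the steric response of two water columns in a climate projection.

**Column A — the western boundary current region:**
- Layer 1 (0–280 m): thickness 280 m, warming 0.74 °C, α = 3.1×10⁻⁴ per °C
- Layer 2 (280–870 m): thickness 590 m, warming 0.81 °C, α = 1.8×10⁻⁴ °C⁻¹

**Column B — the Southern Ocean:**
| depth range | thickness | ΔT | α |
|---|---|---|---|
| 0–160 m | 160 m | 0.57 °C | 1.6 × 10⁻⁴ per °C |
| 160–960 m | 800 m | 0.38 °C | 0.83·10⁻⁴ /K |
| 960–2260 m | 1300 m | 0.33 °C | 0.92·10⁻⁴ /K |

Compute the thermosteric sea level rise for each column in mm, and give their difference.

A: 150 mm; B: 79 mm; difference 71 mm

A 0.74 × 280 × 3.1×10⁻⁴ = 0.064232 m
A 280–870 m: 0.81 × 590 × 1.8×10⁻⁴ = 0.086022 m
A total: 0.150254 m
B 0–160 m: 160 × 1.6×10⁻⁴ × 0.57 = 0.014592 m
B 0.83×10⁻⁴ × 0.38 × 800 = 0.025232 m
B 960–2260 m: 0.92×10⁻⁴ × 0.33 × 1300 = 0.039468 m
B total: 0.079292 m
Difference: 0.150254 − 0.079292 = 0.070962 m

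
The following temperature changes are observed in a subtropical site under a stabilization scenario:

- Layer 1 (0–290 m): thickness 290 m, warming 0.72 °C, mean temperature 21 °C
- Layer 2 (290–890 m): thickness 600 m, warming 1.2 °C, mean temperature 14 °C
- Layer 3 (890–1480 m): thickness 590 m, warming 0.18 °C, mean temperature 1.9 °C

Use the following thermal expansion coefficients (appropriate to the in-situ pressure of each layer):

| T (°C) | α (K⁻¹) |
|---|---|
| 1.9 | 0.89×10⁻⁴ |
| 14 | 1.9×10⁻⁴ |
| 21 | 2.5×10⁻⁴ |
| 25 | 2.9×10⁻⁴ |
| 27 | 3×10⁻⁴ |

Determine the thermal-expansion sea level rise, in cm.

about 19.8 cm

Layer 1 at 21 °C → α = 2.5×10⁻⁴ K⁻¹
Layer 2 at 14 °C → α = 1.9×10⁻⁴ K⁻¹
Layer 3 at 1.9 °C → α = 0.89×10⁻⁴ K⁻¹
0.72 × 290 × 2.5×10⁻⁴ = 0.05220 m
Layer 2: 1.9×10⁻⁴ × 1.2 × 600 = 0.13680 m
890–1480 m: 0.18 × 590 × 0.89×10⁻⁴ = 0.0094518 m
Δh = 0.05220 + 0.13680 + 0.0094518 = 0.1984518 m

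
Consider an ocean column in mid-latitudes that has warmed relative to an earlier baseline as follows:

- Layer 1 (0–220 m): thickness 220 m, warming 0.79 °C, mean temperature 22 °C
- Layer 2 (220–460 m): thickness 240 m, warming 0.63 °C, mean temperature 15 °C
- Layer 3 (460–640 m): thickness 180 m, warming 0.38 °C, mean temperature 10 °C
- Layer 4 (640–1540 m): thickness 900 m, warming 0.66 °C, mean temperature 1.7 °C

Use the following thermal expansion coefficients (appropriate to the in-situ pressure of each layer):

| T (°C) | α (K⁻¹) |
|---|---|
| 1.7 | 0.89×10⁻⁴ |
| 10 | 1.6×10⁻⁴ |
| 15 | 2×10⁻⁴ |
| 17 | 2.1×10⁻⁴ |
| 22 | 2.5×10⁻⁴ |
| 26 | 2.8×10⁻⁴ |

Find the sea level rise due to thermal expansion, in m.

0.138 m of thermosteric rise

Layer 1 at 22 °C → α = 2.5×10⁻⁴ K⁻¹
Layer 2 at 15 °C → α = 2×10⁻⁴ K⁻¹
Layer 3 at 10 °C → α = 1.6×10⁻⁴ K⁻¹
Layer 4 at 1.7 °C → α = 0.89×10⁻⁴ K⁻¹
220 × 0.79 × 2.5×10⁻⁴ = 0.04345 m
Layer 2: 2×10⁻⁴ × 240 × 0.63 = 0.03024 m
180 × 0.38 × 1.6×10⁻⁴ = 0.010944 m
Layer 4: 0.66 × 900 × 0.89×10⁻⁴ = 0.052866 m
Δh = 0.04345 + 0.03024 + 0.010944 + 0.052866 = 0.13750 m ≈ 0.138 m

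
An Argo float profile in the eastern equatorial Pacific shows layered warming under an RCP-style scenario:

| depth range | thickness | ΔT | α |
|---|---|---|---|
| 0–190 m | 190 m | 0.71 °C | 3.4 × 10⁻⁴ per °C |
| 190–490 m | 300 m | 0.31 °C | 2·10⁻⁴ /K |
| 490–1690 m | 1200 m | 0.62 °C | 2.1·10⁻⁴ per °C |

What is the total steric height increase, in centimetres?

Layer 1: 3.4×10⁻⁴ × 0.71 × 190 = 0.045866 m
2×10⁻⁴ × 0.31 × 300 = 0.01860 m
0.62 × 2.1×10⁻⁴ × 1200 = 0.15624 m
Δh = 0.045866 + 0.01860 + 0.15624 = 0.220706 m

Δh = 22 cm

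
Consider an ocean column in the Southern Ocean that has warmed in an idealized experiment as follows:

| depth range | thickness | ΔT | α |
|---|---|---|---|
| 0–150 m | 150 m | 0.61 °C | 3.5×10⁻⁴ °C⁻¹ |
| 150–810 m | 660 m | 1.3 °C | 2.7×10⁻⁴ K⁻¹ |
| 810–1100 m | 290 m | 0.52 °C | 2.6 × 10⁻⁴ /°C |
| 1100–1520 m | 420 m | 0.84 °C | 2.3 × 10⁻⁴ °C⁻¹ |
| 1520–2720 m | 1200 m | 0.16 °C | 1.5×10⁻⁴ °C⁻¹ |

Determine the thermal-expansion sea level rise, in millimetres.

413 mm of thermosteric rise

Layer 1: 150 × 3.5×10⁻⁴ × 0.61 = 0.032025 m
660 × 2.7×10⁻⁴ × 1.3 = 0.23166 m
2.6×10⁻⁴ × 0.52 × 290 = 0.039208 m
0.84 × 420 × 2.3×10⁻⁴ = 0.081144 m
1.5×10⁻⁴ × 1200 × 0.16 = 0.02880 m
Δh = 0.032025 + 0.23166 + 0.039208 + 0.081144 + 0.02880 = 0.412837 m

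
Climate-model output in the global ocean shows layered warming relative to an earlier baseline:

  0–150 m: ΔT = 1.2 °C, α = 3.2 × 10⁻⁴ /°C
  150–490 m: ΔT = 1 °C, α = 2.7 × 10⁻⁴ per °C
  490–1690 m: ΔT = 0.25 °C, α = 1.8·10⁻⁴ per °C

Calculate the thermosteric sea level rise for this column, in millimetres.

Δh ≈ 200 mm

150 × 3.2×10⁻⁴ × 1.2 = 0.05760 m
150–490 m: 340 × 1 × 2.7×10⁻⁴ = 0.09180 m
490–1690 m: 0.25 × 1.8×10⁻⁴ × 1200 = 0.05400 m
Δh = 0.05760 + 0.09180 + 0.05400 = 0.20340 m ≈ 200 mm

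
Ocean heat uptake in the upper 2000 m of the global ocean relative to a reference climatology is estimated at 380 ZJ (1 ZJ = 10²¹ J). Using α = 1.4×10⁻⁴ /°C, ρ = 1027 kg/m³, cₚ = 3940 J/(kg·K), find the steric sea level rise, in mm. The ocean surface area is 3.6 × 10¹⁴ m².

36.5 mm of thermosteric rise

Per unit area: Q = 380×10²¹ / (3.6×10¹⁴) ≈ 1.056×10⁹ J/m²
Δh = αQ/(ρcₚ) = 1.4×10⁻⁴ × 1.056×10⁹ / (1027 × 3940) ≈ 0.036536 m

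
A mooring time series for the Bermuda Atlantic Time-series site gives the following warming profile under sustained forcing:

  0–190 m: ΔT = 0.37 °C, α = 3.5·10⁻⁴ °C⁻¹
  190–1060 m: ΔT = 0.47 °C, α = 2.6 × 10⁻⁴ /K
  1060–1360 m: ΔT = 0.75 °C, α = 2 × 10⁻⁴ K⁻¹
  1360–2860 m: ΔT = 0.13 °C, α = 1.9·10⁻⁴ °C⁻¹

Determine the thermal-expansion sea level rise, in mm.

Δh ≈ 213 mm

Layer 1: 0.37 × 3.5×10⁻⁴ × 190 = 0.024605 m
190–1060 m: 870 × 0.47 × 2.6×10⁻⁴ = 0.106314 m
1060–1360 m: 2×10⁻⁴ × 0.75 × 300 = 0.04500 m
Layer 4: 1500 × 1.9×10⁻⁴ × 0.13 = 0.03705 m
Δh = 0.024605 + 0.106314 + 0.04500 + 0.03705 = 0.212969 m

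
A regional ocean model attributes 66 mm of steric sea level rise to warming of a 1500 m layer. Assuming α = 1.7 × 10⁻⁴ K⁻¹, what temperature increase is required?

ΔT = Δh/(αH) = 0.066 / (1.7×10⁻⁴ × 1500) ≈ 0.2588 °C

0.259 °C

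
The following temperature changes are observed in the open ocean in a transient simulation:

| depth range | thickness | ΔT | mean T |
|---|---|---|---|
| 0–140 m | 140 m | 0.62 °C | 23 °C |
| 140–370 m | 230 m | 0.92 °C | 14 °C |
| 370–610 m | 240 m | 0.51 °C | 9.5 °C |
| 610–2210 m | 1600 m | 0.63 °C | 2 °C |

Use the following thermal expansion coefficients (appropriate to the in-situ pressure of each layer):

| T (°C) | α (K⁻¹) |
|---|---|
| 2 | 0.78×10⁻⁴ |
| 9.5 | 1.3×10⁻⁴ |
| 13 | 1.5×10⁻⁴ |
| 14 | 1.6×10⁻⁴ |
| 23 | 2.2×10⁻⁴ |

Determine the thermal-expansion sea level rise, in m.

Layer 1 at 23 °C → α = 2.2×10⁻⁴ K⁻¹
Layer 2 at 14 °C → α = 1.6×10⁻⁴ K⁻¹
Layer 3 at 9.5 °C → α = 1.3×10⁻⁴ K⁻¹
Layer 4 at 2 °C → α = 0.78×10⁻⁴ K⁻¹
0–140 m: 0.62 × 2.2×10⁻⁴ × 140 = 0.019096 m
140–370 m: 0.92 × 1.6×10⁻⁴ × 230 = 0.033856 m
0.51 × 240 × 1.3×10⁻⁴ = 0.015912 m
0.63 × 1600 × 0.78×10⁻⁴ = 0.078624 m
Δh = 0.019096 + 0.033856 + 0.015912 + 0.078624 = 0.147488 m

0.15 m of thermosteric rise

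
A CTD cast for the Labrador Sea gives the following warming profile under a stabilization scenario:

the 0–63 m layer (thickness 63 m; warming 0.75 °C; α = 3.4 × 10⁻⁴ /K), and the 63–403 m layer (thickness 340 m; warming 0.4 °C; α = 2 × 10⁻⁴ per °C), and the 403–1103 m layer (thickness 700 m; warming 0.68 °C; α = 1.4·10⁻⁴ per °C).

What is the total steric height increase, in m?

0.110 m

0–63 m: 0.75 × 63 × 3.4×10⁻⁴ = 0.016065 m
340 × 0.4 × 2×10⁻⁴ = 0.02720 m
700 × 0.68 × 1.4×10⁻⁴ = 0.06664 m
Δh = 0.016065 + 0.02720 + 0.06664 = 0.109905 m ≈ 0.110 m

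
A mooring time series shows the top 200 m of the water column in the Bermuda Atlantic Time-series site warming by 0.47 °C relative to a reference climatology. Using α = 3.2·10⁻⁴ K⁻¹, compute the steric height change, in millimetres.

30.1 mm of thermosteric rise

Δh = αΔT·H = 3.2×10⁻⁴ × 0.47 × 200 = 0.03008 m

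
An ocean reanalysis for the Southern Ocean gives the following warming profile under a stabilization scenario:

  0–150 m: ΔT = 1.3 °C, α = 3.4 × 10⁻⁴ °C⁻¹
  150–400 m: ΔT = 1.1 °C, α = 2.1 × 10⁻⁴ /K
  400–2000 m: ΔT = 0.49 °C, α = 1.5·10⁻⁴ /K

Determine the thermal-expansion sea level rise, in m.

0.24 m of thermosteric rise

0–150 m: 150 × 1.3 × 3.4×10⁻⁴ = 0.06630 m
150–400 m: 250 × 2.1×10⁻⁴ × 1.1 = 0.05775 m
1.5×10⁻⁴ × 1600 × 0.49 = 0.11760 m
Δh = 0.06630 + 0.05775 + 0.11760 = 0.24165 m ≈ 0.24 m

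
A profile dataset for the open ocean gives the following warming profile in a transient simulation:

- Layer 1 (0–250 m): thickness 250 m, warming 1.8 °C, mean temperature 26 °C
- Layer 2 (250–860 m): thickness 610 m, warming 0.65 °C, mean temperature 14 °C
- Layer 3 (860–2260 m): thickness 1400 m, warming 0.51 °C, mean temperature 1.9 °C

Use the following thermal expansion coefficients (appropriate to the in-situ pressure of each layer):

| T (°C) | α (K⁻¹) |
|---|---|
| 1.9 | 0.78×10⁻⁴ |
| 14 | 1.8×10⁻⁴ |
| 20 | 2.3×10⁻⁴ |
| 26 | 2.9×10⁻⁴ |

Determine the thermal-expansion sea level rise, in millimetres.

Layer 1 at 26 °C → α = 2.9×10⁻⁴ K⁻¹
Layer 2 at 14 °C → α = 1.8×10⁻⁴ K⁻¹
Layer 3 at 1.9 °C → α = 0.78×10⁻⁴ K⁻¹
Layer 1: 250 × 1.8 × 2.9×10⁻⁴ = 0.13050 m
Layer 2: 0.65 × 610 × 1.8×10⁻⁴ = 0.07137 m
860–2260 m: 0.78×10⁻⁴ × 0.51 × 1400 = 0.055692 m
Δh = 0.13050 + 0.07137 + 0.055692 = 0.257562 m

Δh = 258 mm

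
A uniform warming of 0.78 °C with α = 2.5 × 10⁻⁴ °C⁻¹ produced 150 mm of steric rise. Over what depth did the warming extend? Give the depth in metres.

769 m

H = Δh/(αΔT) = 0.15 / (2.5×10⁻⁴ × 0.78) ≈ 769.2 m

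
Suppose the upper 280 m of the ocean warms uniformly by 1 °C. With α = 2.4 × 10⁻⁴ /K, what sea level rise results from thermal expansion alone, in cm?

about 6.72 cm

Δh = αΔT·H = 2.4×10⁻⁴ × 1 × 280 = 0.06720 m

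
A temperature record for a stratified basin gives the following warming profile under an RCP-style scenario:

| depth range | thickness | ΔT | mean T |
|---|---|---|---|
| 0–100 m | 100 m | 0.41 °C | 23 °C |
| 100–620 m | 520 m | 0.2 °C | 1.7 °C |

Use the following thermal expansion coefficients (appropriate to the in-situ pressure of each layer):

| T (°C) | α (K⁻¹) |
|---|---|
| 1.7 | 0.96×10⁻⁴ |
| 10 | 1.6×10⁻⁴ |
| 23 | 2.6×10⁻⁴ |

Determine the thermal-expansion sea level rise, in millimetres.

Layer 1 at 23 °C → α = 2.6×10⁻⁴ K⁻¹
Layer 2 at 1.7 °C → α = 0.96×10⁻⁴ K⁻¹
Layer 1: 0.41 × 2.6×10⁻⁴ × 100 = 0.01066 m
100–620 m: 520 × 0.2 × 0.96×10⁻⁴ = 0.009984 m
Δh = 0.01066 + 0.009984 = 0.020644 m

Δh ≈ 20.6 mm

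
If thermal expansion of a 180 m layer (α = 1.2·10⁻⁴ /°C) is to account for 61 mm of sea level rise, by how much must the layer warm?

2.82 K

ΔT = Δh/(αH) = 0.061 / (1.2×10⁻⁴ × 180) ≈ 2.824 K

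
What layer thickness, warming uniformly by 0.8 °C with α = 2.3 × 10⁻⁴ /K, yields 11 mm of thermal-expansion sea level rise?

H = Δh/(αΔT) = 0.011 / (2.3×10⁻⁴ × 0.8) ≈ 59.78 m

about 59.8 m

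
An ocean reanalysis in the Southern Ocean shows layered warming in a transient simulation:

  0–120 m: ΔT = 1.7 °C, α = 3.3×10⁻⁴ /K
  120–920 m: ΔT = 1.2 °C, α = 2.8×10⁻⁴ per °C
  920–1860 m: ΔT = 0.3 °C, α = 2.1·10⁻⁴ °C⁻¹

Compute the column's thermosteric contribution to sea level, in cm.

40 cm

0–120 m: 1.7 × 3.3×10⁻⁴ × 120 = 0.06732 m
120–920 m: 2.8×10⁻⁴ × 1.2 × 800 = 0.26880 m
2.1×10⁻⁴ × 0.3 × 940 = 0.05922 m
Δh = 0.06732 + 0.26880 + 0.05922 = 0.39534 m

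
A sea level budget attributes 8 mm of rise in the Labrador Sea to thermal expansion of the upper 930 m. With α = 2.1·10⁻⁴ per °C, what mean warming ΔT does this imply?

ΔT ≈ 0.0410 K

ΔT = Δh/(αH) = 0.008 / (2.1×10⁻⁴ × 930) ≈ 0.04096 K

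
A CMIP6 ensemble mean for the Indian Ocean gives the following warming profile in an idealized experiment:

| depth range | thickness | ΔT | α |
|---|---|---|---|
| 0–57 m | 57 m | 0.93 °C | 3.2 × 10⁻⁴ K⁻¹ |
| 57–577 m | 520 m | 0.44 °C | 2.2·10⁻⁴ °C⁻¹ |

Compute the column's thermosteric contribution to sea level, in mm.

67.3 mm

Layer 1: 3.2×10⁻⁴ × 57 × 0.93 = 0.0169632 m
Layer 2: 0.44 × 520 × 2.2×10⁻⁴ = 0.050336 m
Δh = 0.0169632 + 0.050336 = 0.0672992 m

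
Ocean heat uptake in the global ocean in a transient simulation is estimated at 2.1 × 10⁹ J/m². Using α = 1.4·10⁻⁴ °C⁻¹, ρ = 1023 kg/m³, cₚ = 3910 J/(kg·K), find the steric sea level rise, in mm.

Δh ≈ 74 mm

Δh = αQ/(ρcₚ) = 1.4×10⁻⁴ × 2.1×10⁹ / (1023 × 3910) ≈ 0.073501 m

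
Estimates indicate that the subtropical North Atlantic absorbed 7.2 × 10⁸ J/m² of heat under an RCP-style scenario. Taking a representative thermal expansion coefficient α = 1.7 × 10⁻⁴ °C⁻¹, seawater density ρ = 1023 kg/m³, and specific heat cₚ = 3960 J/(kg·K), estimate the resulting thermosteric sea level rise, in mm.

about 30.2 mm

Δh = αQ/(ρcₚ) = 1.7×10⁻⁴ × 7.2×10⁸ / (1023 × 3960) ≈ 0.030214 m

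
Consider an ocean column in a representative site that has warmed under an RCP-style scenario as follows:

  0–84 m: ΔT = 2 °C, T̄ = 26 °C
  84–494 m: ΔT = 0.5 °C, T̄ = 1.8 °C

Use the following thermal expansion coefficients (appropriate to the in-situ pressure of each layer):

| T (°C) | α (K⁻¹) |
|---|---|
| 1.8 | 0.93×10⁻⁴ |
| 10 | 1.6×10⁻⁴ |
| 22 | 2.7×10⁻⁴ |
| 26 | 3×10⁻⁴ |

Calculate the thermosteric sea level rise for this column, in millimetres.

Layer 1 at 26 °C → α = 3×10⁻⁴ K⁻¹
Layer 2 at 1.8 °C → α = 0.93×10⁻⁴ K⁻¹
0–84 m: 84 × 3×10⁻⁴ × 2 = 0.05040 m
0.93×10⁻⁴ × 410 × 0.5 = 0.019065 m
Δh = 0.05040 + 0.019065 = 0.069465 m ≈ 69 mm

Δh = 69 mm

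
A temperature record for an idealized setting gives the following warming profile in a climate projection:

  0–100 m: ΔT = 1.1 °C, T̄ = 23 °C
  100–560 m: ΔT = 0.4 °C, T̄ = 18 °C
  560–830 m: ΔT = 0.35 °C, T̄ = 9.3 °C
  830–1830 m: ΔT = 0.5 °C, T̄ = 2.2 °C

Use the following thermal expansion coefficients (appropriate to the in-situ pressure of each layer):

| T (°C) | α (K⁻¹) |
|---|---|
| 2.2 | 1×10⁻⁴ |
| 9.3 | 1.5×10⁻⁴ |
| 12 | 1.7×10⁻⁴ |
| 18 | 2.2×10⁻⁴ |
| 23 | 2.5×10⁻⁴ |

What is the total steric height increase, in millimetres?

Δh ≈ 132 mm

Layer 1 at 23 °C → α = 2.5×10⁻⁴ K⁻¹
Layer 2 at 18 °C → α = 2.2×10⁻⁴ K⁻¹
Layer 3 at 9.3 °C → α = 1.5×10⁻⁴ K⁻¹
Layer 4 at 2.2 °C → α = 1×10⁻⁴ K⁻¹
2.5×10⁻⁴ × 100 × 1.1 = 0.02750 m
100–560 m: 2.2×10⁻⁴ × 460 × 0.4 = 0.04048 m
270 × 1.5×10⁻⁴ × 0.35 = 0.014175 m
1000 × 1×10⁻⁴ × 0.5 = 0.05000 m
Δh = 0.02750 + 0.04048 + 0.014175 + 0.05000 = 0.132155 m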